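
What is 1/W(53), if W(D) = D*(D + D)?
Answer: 1/5618 ≈ 0.00017800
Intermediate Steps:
W(D) = 2*D**2 (W(D) = D*(2*D) = 2*D**2)
1/W(53) = 1/(2*53**2) = 1/(2*2809) = 1/5618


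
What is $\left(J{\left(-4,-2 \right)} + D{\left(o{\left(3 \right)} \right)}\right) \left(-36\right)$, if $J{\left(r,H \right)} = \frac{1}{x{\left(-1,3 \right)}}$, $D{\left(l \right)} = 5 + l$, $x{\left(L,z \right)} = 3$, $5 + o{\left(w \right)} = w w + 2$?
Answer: $-408$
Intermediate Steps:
$o{\left(w \right)} = -3 + w^{2}$ ($o{\left(w \right)} = -5 + \left(w w + 2\right) = -5 + \left(w^{2} + 2\right) = -5 + \left(2 + w^{2}\right) = -3 + w^{2}$)
$J{\left(r,H \right)} = \frac{1}{3}$
$\left(J{\left(-4,-2 \right)} + D{\left(o{\left(3 \right)} \right)}\right) \left(-36\right) = \left(\frac{1}{3} + \left(5 - \left(3 - 3^{2}\right)\right)\right) \left(-36\right) = \left(\frac{1}{3} + \left(5 + \left(-3 + 9\right)\right)\right) \left(-36\right) = \left(\frac{1}{3} + \left(5 + 6\right)\right) \left(-36\right) = \left(\frac{1}{3} + 11\right) \left(-36\right) = \frac{34}{3} \left(-36\right) = -408$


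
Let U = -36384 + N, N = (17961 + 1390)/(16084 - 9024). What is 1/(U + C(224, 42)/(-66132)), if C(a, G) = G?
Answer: -38907660/1415509682789 ≈ -2.7487e-5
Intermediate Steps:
N = 19351/7060 ≈ 2.7409
U = -256851689/7060 (U = -36384 + 19351/7060 = -256851689/7060 ≈ -36381.)
1/(U + C(224, 42)/(-66132)) = 1/(-256851689/7060 + 42/(-66132)) = 1/(-256851689/7060 + 42*(-1/66132)) = 1/(-256851689/7060 - 7/11022) = 1/(-1415509682789/38907660) = -38907660/1415509682789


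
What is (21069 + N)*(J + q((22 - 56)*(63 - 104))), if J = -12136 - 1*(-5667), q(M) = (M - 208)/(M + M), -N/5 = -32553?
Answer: -828833328981/697 ≈ -1.1891e+9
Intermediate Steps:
N = 162765 (N = -5*(-32553) = 162765)
q(M) = (-208 + M)/(2*M) (q(M) = (-208 + M)/((2*M)) = (-208 + M)*(1/(2*M)) = (-208 + M)/(2*M))
J = -6469 (J = -12136 + 5667 = -6469)
(21069 + N)*(J + q((22 - 56)*(63 - 104))) = (21069 + 162765)*(-6469 + (-208 + (22 - 56)*(63 - 104))/(2*(((22 - 56)*(63 - 104))))) = 183834*(-6469 + (-208 - 34*(-41))/(2*((-34*(-41))))) = 183834*(-6469 + (1/2)*(-208 + 1394)/1394) = 183834*(-6469 + (1/2)*(1/1394)*1186) = 183834*(-6469 + 593/1394) = 183834*(-9017193/1394) = -828833328981/697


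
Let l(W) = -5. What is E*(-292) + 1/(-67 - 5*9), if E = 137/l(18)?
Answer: 4480443/560 ≈ 8000.8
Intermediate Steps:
E = -137/5 (E = 137/(-5) = 137*(-⅕) = -137/5 ≈ -27.400)
E*(-292) + 1/(-67 - 5*9) = -137/5*(-292) + 1/(-67 - 5*9) = 40004/5 + 1/(-67 - 45) = 40004/5 + 1/(-112) = 40004/5 - 1/112 = 4480443/560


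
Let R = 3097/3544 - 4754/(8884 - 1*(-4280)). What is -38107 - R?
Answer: -444459505711/11663304 ≈ -38108.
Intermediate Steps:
R = 5980183/11663304 (R = 3097*(1/3544) - 4754/(8884 + 4280) = 3097/3544 - 4754/13164 = 3097/3544 - 4754*1/13164 = 3097/3544 - 2377/6582 = 5980183/11663304 ≈ 0.51274)
-38107 - R = -38107 - 1*5980183/11663304 = -38107 - 5980183/11663304 = -444459505711/11663304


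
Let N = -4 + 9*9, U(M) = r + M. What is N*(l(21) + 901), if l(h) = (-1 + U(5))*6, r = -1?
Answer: 70763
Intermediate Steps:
U(M) = -1 + M
l(h) = 18 (l(h) = (-1 + (-1 + 5))*6 = (-1 + 4)*6 = 3*6 = 18)
N = 77 (N = -4 + 81 = 77)
N*(l(21) + 901) = 77*(18 + 901) = 77*919 = 70763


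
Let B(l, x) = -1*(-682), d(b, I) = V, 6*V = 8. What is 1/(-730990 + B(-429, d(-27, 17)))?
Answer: -1/730308 ≈ -1.3693e-6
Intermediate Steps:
V = 4/3 (V = (1/6)*8 = 4/3 ≈ 1.3333)
d(b, I) = 4/3
B(l, x) = 682
1/(-730990 + B(-429, d(-27, 17))) = 1/(-730990 + 682) = 1/(-730308) = -1/730308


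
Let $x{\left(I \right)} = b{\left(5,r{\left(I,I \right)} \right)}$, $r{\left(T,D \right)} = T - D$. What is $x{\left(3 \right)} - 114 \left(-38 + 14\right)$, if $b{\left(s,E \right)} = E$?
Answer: $2736$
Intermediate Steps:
$x{\left(I \right)} = 0$ ($x{\left(I \right)} = I - I = 0$)
$x{\left(3 \right)} - 114 \left(-38 + 14\right) = 0 - 114 \left(-38 + 14\right) = 0 - -2736 = 0 + 2736 = 2736$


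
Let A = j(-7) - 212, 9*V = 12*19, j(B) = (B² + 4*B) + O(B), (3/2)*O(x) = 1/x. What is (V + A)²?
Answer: 12117361/441 ≈ 27477.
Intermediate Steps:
O(x) = 2/(3*x) (O(x) = 2*(1/x)/3 = 2/(3*x))
j(B) = B² + 4*B + 2/(3*B) (j(B) = (B² + 4*B) + 2/(3*B) = B² + 4*B + 2/(3*B))
V = 76/3 (V = (12*19)/9 = (⅑)*228 = 76/3 ≈ 25.333)
A = -4013/21 (A = ((-7)² + 4*(-7) + (⅔)/(-7)) - 212 = (49 - 28 + (⅔)*(-⅐)) - 212 = (49 - 28 - 2/21) - 212 = 439/21 - 212 = -4013/21 ≈ -191.10)
(V + A)² = (76/3 - 4013/21)² = (-3481/21)² = 12117361/441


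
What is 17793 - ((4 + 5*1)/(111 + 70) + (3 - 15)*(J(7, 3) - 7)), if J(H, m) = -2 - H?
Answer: 3185772/181 ≈ 17601.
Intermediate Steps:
17793 - ((4 + 5*1)/(111 + 70) + (3 - 15)*(J(7, 3) - 7)) = 17793 - ((4 + 5*1)/(111 + 70) + (3 - 15)*((-2 - 1*7) - 7)) = 17793 - ((4 + 5)/181 - 12*((-2 - 7) - 7)) = 17793 - ((1/181)*9 - 12*(-9 - 7)) = 17793 - (9/181 - 12*(-16)) = 17793 - (9/181 + 192) = 17793 - 1*34761/181 = 17793 - 34761/181 = 3185772/181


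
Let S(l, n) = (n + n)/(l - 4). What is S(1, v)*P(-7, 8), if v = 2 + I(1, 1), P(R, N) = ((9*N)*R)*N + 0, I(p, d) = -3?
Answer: -2688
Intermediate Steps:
P(R, N) = 9*R*N² (P(R, N) = (9*N*R)*N + 0 = 9*R*N² + 0 = 9*R*N²)
v = -1 (v = 2 - 3 = -1)
S(l, n) = 2*n/(-4 + l) (S(l, n) = (2*n)/(-4 + l) = 2*n/(-4 + l))
S(1, v)*P(-7, 8) = (2*(-1)/(-4 + 1))*(9*(-7)*8²) = (2*(-1)/(-3))*(9*(-7)*64) = (2*(-1)*(-⅓))*(-4032) = (⅔)*(-4032) = -2688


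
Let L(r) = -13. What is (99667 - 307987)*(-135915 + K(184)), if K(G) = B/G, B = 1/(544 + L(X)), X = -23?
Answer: 115265531900120/4071 ≈ 2.8314e+10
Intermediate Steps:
B = 1/531 (B = 1/(544 - 13) = 1/531 ≈ 0.0018832)
K(G) = 1/(531*G)
(99667 - 307987)*(-135915 + K(184)) = (99667 - 307987)*(-135915 + (1/531)/184) = -208320*(-135915 + (1/531)*(1/184)) = -208320*(-135915 + 1/97704) = -208320*(-13279439159/97704) = 115265531900120/4071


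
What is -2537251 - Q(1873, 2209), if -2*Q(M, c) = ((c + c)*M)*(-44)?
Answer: -184585359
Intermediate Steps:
Q(M, c) = 44*M*c (Q(M, c) = -(c + c)*M*(-44)/2 = -(2*c)*M*(-44)/2 = -2*M*c*(-44)/2 = -(-44)*M*c = 44*M*c)
-2537251 - Q(1873, 2209) = -2537251 - 44*1873*2209 = -2537251 - 1*182048108 = -2537251 - 182048108 = -184585359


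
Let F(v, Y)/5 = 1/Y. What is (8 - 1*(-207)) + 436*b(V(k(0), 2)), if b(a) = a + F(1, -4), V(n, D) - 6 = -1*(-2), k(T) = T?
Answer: 3158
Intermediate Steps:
F(v, Y) = 5/Y
V(n, D) = 8 (V(n, D) = 6 - 1*(-2) = 6 + 2 = 8)
b(a) = -5/4 + a (b(a) = a + 5/(-4) = a + 5*(-¼) = a - 5/4 = -5/4 + a)
(8 - 1*(-207)) + 436*b(V(k(0), 2)) = (8 - 1*(-207)) + 436*(-5/4 + 8) = (8 + 207) + 436*(27/4) = 215 + 2943 = 3158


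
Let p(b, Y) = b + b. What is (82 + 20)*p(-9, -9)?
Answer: -1836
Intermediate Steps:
p(b, Y) = 2*b
(82 + 20)*p(-9, -9) = (82 + 20)*(2*(-9)) = 102*(-18) = -1836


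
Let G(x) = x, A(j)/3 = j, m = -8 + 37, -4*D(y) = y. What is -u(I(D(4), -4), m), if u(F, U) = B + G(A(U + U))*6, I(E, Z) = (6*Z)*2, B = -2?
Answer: -1042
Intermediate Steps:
D(y) = -y/4
m = 29
A(j) = 3*j
I(E, Z) = 12*Z
u(F, U) = -2 + 36*U (u(F, U) = -2 + (3*(U + U))*6 = -2 + (3*(2*U))*6 = -2 + (6*U)*6 = -2 + 36*U)
-u(I(D(4), -4), m) = -(-2 + 36*29) = -(-2 + 1044) = -1*1042 = -1042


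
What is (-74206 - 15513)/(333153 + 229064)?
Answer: -89719/562217 ≈ -0.15958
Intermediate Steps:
(-74206 - 15513)/(333153 + 229064) = -89719/562217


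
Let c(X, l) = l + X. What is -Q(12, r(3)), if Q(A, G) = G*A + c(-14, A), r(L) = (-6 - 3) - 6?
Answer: 182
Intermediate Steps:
c(X, l) = X + l
r(L) = -15 (r(L) = -9 - 6 = -15)
Q(A, G) = -14 + A + A*G (Q(A, G) = G*A + (-14 + A) = A*G + (-14 + A) = -14 + A + A*G)
-Q(12, r(3)) = -(-14 + 12 + 12*(-15)) = -(-14 + 12 - 180) = -1*(-182) = 182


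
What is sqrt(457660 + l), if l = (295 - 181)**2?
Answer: 8*sqrt(7354) ≈ 686.04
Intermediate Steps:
l = 12996 (l = 114**2 = 12996)
sqrt(457660 + l) = sqrt(457660 + 12996) = sqrt(470656) = 8*sqrt(7354)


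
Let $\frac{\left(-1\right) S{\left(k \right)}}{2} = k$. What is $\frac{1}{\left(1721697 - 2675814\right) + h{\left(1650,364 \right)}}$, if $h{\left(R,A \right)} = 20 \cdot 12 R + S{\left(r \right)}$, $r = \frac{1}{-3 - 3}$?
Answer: $- \frac{3}{1674350} \approx -1.7917 \cdot 10^{-6}$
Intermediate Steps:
$r = - \frac{1}{6}$ ($r = \frac{1}{-6} = - \frac{1}{6} \approx -0.16667$)
$S{\left(k \right)} = - 2 k$
$h{\left(R,A \right)} = \frac{1}{3} + 240 R$ ($h{\left(R,A \right)} = 20 \cdot 12 R - - \frac{1}{3} = 240 R + \frac{1}{3} = \frac{1}{3} + 240 R$)
$\frac{1}{\left(1721697 - 2675814\right) + h{\left(1650,364 \right)}} = \frac{1}{\left(1721697 - 2675814\right) + \left(\frac{1}{3} + 240 \cdot 1650\right)} = \frac{1}{\left(1721697 - 2675814\right) + \left(\frac{1}{3} + 396000\right)} = \frac{1}{-954117 + \frac{1188001}{3}} = \frac{1}{- \frac{1674350}{3}} = - \frac{3}{1674350}$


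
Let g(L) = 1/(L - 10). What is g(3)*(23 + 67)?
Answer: -90/7 ≈ -12.857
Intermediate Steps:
g(L) = 1/(-10 + L)
g(3)*(23 + 67) = (23 + 67)/(-10 + 3) = 90/(-7) = -⅐*90 = -90/7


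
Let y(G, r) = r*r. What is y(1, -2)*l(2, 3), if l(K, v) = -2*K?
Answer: -16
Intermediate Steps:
y(G, r) = r²
y(1, -2)*l(2, 3) = (-2)²*(-2*2) = 4*(-4) = -16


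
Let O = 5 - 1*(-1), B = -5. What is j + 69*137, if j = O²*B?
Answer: 9273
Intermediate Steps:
O = 6 (O = 5 + 1 = 6)
j = -180 (j = 6²*(-5) = 36*(-5) = -180)
j + 69*137 = -180 + 69*137 = -180 + 9453 = 9273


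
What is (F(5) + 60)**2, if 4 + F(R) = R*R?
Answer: 6561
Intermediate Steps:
F(R) = -4 + R**2 (F(R) = -4 + R*R = -4 + R**2)
(F(5) + 60)**2 = ((-4 + 5**2) + 60)**2 = ((-4 + 25) + 60)**2 = (21 + 60)**2 = 81**2 = 6561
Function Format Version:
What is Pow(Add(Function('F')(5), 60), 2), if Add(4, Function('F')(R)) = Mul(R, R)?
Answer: 6561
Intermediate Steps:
Function('F')(R) = Add(-4, Pow(R, 2)) (Function('F')(R) = Add(-4, Mul(R, R)) = Add(-4, Pow(R, 2)))
Pow(Add(Function('F')(5), 60), 2) = Pow(Add(Add(-4, Pow(5, 2)), 60), 2) = Pow(Add(Add(-4, 25), 60), 2) = Pow(Add(21, 60), 2) = Pow(81, 2) = 6561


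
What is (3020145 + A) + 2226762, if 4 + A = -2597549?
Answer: 2649354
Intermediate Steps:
A = -2597553 (A = -4 - 2597549 = -2597553)
(3020145 + A) + 2226762 = (3020145 - 2597553) + 2226762 = 422592 + 2226762 = 2649354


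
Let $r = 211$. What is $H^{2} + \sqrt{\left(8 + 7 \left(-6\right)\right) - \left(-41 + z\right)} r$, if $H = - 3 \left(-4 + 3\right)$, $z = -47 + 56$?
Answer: $9 + 211 i \sqrt{2} \approx 9.0 + 298.4 i$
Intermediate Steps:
$z = 9$
$H = 3$ ($H = \left(-3\right) \left(-1\right) = 3$)
$H^{2} + \sqrt{\left(8 + 7 \left(-6\right)\right) - \left(-41 + z\right)} r = 3^{2} + \sqrt{\left(8 + 7 \left(-6\right)\right) + \left(41 - 9\right)} 211 = 9 + \sqrt{\left(8 - 42\right) + \left(41 - 9\right)} 211 = 9 + \sqrt{-34 + 32} \cdot 211 = 9 + \sqrt{-2} \cdot 211 = 9 + i \sqrt{2} \cdot 211 = 9 + 211 i \sqrt{2}$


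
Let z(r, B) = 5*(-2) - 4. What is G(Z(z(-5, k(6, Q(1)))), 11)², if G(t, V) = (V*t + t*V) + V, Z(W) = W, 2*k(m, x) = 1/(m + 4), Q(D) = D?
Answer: 88209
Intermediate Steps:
k(m, x) = 1/(2*(4 + m)) (k(m, x) = 1/(2*(m + 4)) = 1/(2*(4 + m)))
z(r, B) = -14 (z(r, B) = -10 - 4 = -14)
G(t, V) = V + 2*V*t (G(t, V) = (V*t + V*t) + V = 2*V*t + V = V + 2*V*t)
G(Z(z(-5, k(6, Q(1)))), 11)² = (11*(1 + 2*(-14)))² = (11*(1 - 28))² = (11*(-27))² = (-297)² = 88209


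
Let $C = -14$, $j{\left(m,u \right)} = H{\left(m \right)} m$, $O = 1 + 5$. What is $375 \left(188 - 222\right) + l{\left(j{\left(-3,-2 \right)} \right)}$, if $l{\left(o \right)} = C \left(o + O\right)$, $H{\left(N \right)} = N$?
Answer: $-12960$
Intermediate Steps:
$O = 6$
$j{\left(m,u \right)} = m^{2}$ ($j{\left(m,u \right)} = m m = m^{2}$)
$l{\left(o \right)} = -84 - 14 o$ ($l{\left(o \right)} = - 14 \left(o + 6\right) = - 14 \left(6 + o\right) = -84 - 14 o$)
$375 \left(188 - 222\right) + l{\left(j{\left(-3,-2 \right)} \right)} = 375 \left(188 - 222\right) - \left(84 + 14 \left(-3\right)^{2}\right) = 375 \left(-34\right) - 210 = -12750 - 210 = -12960$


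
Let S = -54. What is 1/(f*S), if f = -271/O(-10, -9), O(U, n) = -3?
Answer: -1/4878 ≈ -0.00020500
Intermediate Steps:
f = 271/3 (f = -271/(-3) = -271*(-⅓) = 271/3 ≈ 90.333)
1/(f*S) = 1/((271/3)*(-54)) = 1/(-4878) = -1/4878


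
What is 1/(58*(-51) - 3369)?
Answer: -1/6327 ≈ -0.00015805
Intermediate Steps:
1/(58*(-51) - 3369) = 1/(-2958 - 3369) = 1/(-6327) = -1/6327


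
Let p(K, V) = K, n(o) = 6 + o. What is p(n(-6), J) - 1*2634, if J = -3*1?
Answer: -2634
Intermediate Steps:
J = -3
p(n(-6), J) - 1*2634 = (6 - 6) - 1*2634 = 0 - 2634 = -2634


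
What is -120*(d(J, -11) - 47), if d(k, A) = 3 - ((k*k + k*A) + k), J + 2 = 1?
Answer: 6600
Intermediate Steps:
J = -1 (J = -2 + 1 = -1)
d(k, A) = 3 - k - k² - A*k (d(k, A) = 3 - ((k² + A*k) + k) = 3 - (k + k² + A*k) = 3 + (-k - k² - A*k) = 3 - k - k² - A*k)
-120*(d(J, -11) - 47) = -120*((3 - 1*(-1) - 1*(-1)² - 1*(-11)*(-1)) - 47) = -120*((3 + 1 - 1*1 - 11) - 47) = -120*((3 + 1 - 1 - 11) - 47) = -120*(-8 - 47) = -120*(-55) = 6600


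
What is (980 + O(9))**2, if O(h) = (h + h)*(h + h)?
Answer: 1700416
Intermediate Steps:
O(h) = 4*h**2 (O(h) = (2*h)*(2*h) = 4*h**2)
(980 + O(9))**2 = (980 + 4*9**2)**2 = (980 + 4*81)**2 = (980 + 324)**2 = 1304**2 = 1700416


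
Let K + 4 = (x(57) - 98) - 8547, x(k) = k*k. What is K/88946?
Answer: -2700/44473 ≈ -0.060711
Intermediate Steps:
x(k) = k²
K = -5400 (K = -4 + ((57² - 98) - 8547) = -4 + ((3249 - 98) - 8547) = -4 + (3151 - 8547) = -4 - 5396 = -5400)
K/88946 = -5400/88946 = -5400*1/88946 = -2700/44473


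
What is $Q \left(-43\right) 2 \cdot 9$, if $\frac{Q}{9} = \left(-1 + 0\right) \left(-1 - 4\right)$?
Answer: $-34830$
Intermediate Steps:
$Q = 45$ ($Q = 9 \left(-1 + 0\right) \left(-1 - 4\right) = 9 \left(\left(-1\right) \left(-5\right)\right) = 9 \cdot 5 = 45$)
$Q \left(-43\right) 2 \cdot 9 = 45 \left(-43\right) 2 \cdot 9 = \left(-1935\right) 18 = -34830$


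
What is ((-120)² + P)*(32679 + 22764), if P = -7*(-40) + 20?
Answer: 815012100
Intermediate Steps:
P = 300 (P = 280 + 20 = 300)
((-120)² + P)*(32679 + 22764) = ((-120)² + 300)*(32679 + 22764) = (14400 + 300)*55443 = 14700*55443 = 815012100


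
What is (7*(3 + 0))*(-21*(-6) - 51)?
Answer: 1575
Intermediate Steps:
(7*(3 + 0))*(-21*(-6) - 51) = (7*3)*(126 - 51) = 21*75 = 1575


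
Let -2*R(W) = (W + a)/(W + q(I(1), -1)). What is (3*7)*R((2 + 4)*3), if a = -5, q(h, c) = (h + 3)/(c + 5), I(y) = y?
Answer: -273/38 ≈ -7.1842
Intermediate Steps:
q(h, c) = (3 + h)/(5 + c)
R(W) = -(-5 + W)/(2*(1 + W)) (R(W) = -(W - 5)/(2*(W + (3 + 1)/(5 - 1))) = -(-5 + W)/(2*(W + 4/4)) = -(-5 + W)/(2*(W + (¼)*4)) = -(-5 + W)/(2*(W + 1)) = -(-5 + W)/(2*(1 + W)))
(3*7)*R((2 + 4)*3) = (3*7)*((5 - (2 + 4)*3)/(2*(1 + (2 + 4)*3))) = 21*((5 - 6*3)/(2*(1 + 6*3))) = 21*((5 - 1*18)/(2*(1 + 18))) = 21*((½)*(5 - 18)/19) = 21*((½)*(1/19)*(-13)) = 21*(-13/38) = -273/38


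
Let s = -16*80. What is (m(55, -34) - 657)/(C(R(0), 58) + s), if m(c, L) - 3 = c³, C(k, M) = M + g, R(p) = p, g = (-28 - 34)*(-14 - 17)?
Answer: 165721/700 ≈ 236.74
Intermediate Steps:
g = 1922 (g = -62*(-31) = 1922)
s = -1280
C(k, M) = 1922 + M (C(k, M) = M + 1922 = 1922 + M)
m(c, L) = 3 + c³
(m(55, -34) - 657)/(C(R(0), 58) + s) = ((3 + 55³) - 657)/((1922 + 58) - 1280) = ((3 + 166375) - 657)/(1980 - 1280) = (166378 - 657)/700 = 165721*(1/700) = 165721/700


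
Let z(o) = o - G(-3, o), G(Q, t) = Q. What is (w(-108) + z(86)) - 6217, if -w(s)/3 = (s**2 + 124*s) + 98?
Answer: -1238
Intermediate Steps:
w(s) = -294 - 372*s - 3*s**2 (w(s) = -3*((s**2 + 124*s) + 98) = -3*(98 + s**2 + 124*s) = -294 - 372*s - 3*s**2)
z(o) = 3 + o (z(o) = o - 1*(-3) = o + 3 = 3 + o)
(w(-108) + z(86)) - 6217 = ((-294 - 372*(-108) - 3*(-108)**2) + (3 + 86)) - 6217 = ((-294 + 40176 - 3*11664) + 89) - 6217 = ((-294 + 40176 - 34992) + 89) - 6217 = (4890 + 89) - 6217 = 4979 - 6217 = -1238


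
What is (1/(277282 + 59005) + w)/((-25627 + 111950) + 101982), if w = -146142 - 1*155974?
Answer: -7815206407/4871117195 ≈ -1.6044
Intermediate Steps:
w = -302116 (w = -146142 - 155974 = -302116)
(1/(277282 + 59005) + w)/((-25627 + 111950) + 101982) = (1/(277282 + 59005) - 302116)/((-25627 + 111950) + 101982) = (1/336287 - 302116)/(86323 + 101982) = (1/336287 - 302116)/188305 = -101597683291/336287*1/188305 = -7815206407/4871117195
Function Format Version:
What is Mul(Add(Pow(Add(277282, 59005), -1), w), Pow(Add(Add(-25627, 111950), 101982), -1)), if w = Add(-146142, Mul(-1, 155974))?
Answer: Rational(-7815206407, 4871117195) ≈ -1.6044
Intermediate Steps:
w = -302116 (w = Add(-146142, -155974) = -302116)
Mul(Add(Pow(Add(277282, 59005), -1), w), Pow(Add(Add(-25627, 111950), 101982), -1)) = Mul(Add(Pow(Add(277282, 59005), -1), -302116), Pow(Add(Add(-25627, 111950), 101982), -1)) = Mul(Add(Pow(336287, -1), -302116), Pow(Add(86323, 101982), -1)) = Mul(Add(Rational(1, 336287), -302116), Pow(188305, -1)) = Mul(Rational(-101597683291, 336287), Rational(1, 188305)) = Rational(-7815206407, 4871117195)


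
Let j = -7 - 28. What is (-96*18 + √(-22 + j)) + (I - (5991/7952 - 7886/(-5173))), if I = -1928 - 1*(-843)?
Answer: -16544059109/5876528 + I*√57 ≈ -2815.3 + 7.5498*I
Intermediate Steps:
j = -35
I = -1085 (I = -1928 + 843 = -1085)
(-96*18 + √(-22 + j)) + (I - (5991/7952 - 7886/(-5173))) = (-96*18 + √(-22 - 35)) + (-1085 - (5991/7952 - 7886/(-5173))) = (-1728 + √(-57)) + (-1085 - (5991*(1/7952) - 7886*(-1/5173))) = (-1728 + I*√57) + (-1085 - (5991/7952 + 7886/5173)) = (-1728 + I*√57) + (-1085 - 1*13385845/5876528) = (-1728 + I*√57) + (-1085 - 13385845/5876528) = (-1728 + I*√57) - 6389418725/5876528 = -16544059109/5876528 + I*√57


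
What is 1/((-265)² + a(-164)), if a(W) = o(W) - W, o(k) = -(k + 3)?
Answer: 1/70550 ≈ 1.4174e-5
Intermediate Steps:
o(k) = -3 - k (o(k) = -(3 + k) = -3 - k)
a(W) = -3 - 2*W (a(W) = (-3 - W) - W = -3 - 2*W)
1/((-265)² + a(-164)) = 1/((-265)² + (-3 - 2*(-164))) = 1/(70225 + (-3 + 328)) = 1/(70225 + 325) = 1/70550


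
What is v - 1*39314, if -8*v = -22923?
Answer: -291589/8 ≈ -36449.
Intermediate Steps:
v = 22923/8 (v = -⅛*(-22923) = 22923/8 ≈ 2865.4)
v - 1*39314 = 22923/8 - 1*39314 = 22923/8 - 39314 = -291589/8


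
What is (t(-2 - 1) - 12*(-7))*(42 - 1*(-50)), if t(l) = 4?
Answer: 8096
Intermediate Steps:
(t(-2 - 1) - 12*(-7))*(42 - 1*(-50)) = (4 - 12*(-7))*(42 - 1*(-50)) = (4 + 84)*(42 + 50) = 88*92 = 8096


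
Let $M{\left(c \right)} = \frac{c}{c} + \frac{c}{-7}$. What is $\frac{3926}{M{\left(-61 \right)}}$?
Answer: $\frac{13741}{34} \approx 404.15$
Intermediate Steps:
$M{\left(c \right)} = 1 - \frac{c}{7}$ ($M{\left(c \right)} = 1 + c \left(- \frac{1}{7}\right) = 1 - \frac{c}{7}$)
$\frac{3926}{M{\left(-61 \right)}} = \frac{3926}{1 - - \frac{61}{7}} = \frac{3926}{1 + \frac{61}{7}} = \frac{3926}{\frac{68}{7}} = 3926 \cdot \frac{7}{68} = \frac{13741}{34}$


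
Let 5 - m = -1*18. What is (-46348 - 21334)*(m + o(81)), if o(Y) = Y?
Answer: -7038928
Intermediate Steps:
m = 23 (m = 5 - (-1)*18 = 5 - 1*(-18) = 5 + 18 = 23)
(-46348 - 21334)*(m + o(81)) = (-46348 - 21334)*(23 + 81) = -67682*104 = -7038928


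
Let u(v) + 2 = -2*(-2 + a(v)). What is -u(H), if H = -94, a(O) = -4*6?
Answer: -50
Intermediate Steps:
a(O) = -24
u(v) = 50 (u(v) = -2 - 2*(-2 - 24) = -2 - 2*(-26) = -2 + 52 = 50)
-u(H) = -1*50 = -50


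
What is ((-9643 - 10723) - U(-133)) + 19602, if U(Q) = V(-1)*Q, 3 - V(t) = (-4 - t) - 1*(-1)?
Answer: -99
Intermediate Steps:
V(t) = 6 + t (V(t) = 3 - ((-4 - t) - 1*(-1)) = 3 - ((-4 - t) + 1) = 3 - (-3 - t) = 3 + (3 + t) = 6 + t)
U(Q) = 5*Q (U(Q) = (6 - 1)*Q = 5*Q)
((-9643 - 10723) - U(-133)) + 19602 = ((-9643 - 10723) - 5*(-133)) + 19602 = (-20366 - 1*(-665)) + 19602 = (-20366 + 665) + 19602 = -19701 + 19602 = -99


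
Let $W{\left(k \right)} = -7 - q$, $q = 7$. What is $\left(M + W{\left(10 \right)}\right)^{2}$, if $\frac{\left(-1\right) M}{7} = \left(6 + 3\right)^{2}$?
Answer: $337561$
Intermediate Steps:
$M = -567$ ($M = - 7 \left(6 + 3\right)^{2} = - 7 \cdot 9^{2} = \left(-7\right) 81 = -567$)
$W{\left(k \right)} = -14$ ($W{\left(k \right)} = -7 - 7 = -14$)
$\left(M + W{\left(10 \right)}\right)^{2} = \left(-567 - 14\right)^{2} = \left(-581\right)^{2} = 337561$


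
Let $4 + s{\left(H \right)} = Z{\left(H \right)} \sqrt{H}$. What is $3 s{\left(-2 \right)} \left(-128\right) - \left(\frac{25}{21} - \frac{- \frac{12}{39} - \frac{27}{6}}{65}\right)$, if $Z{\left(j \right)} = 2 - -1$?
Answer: $\frac{10893553}{7098} - 1152 i \sqrt{2} \approx 1534.7 - 1629.2 i$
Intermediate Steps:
$Z{\left(j \right)} = 3$ ($Z{\left(j \right)} = 2 + 1 = 3$)
$s{\left(H \right)} = -4 + 3 \sqrt{H}$
$3 s{\left(-2 \right)} \left(-128\right) - \left(\frac{25}{21} - \frac{- \frac{12}{39} - \frac{27}{6}}{65}\right) = 3 \left(-4 + 3 \sqrt{-2}\right) \left(-128\right) - \left(\frac{25}{21} - \frac{- \frac{12}{39} - \frac{27}{6}}{65}\right) = 3 \left(-4 + 3 i \sqrt{2}\right) \left(-128\right) - \left(\frac{25}{21} - \left(\left(-12\right) \frac{1}{39} - \frac{9}{2}\right) \frac{1}{65}\right) = 3 \left(-4 + 3 i \sqrt{2}\right) \left(-128\right) - \left(\frac{25}{21} - \left(- \frac{4}{13} - \frac{9}{2}\right) \frac{1}{65}\right) = \left(-12 + 9 i \sqrt{2}\right) \left(-128\right) - \frac{8975}{7098} = \left(1536 - 1152 i \sqrt{2}\right) - \frac{8975}{7098} = \frac{10893553}{7098} - 1152 i \sqrt{2}$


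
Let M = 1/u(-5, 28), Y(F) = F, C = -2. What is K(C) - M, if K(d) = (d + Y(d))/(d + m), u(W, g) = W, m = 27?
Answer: 1/25 ≈ 0.040000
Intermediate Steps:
K(d) = 2*d/(27 + d) (K(d) = (d + d)/(d + 27) = (2*d)/(27 + d) = 2*d/(27 + d))
M = -⅕ (M = 1/(-5) = -⅕ ≈ -0.20000)
K(C) - M = 2*(-2)/(27 - 2) - 1*(-⅕) = 2*(-2)/25 + ⅕ = 2*(-2)*(1/25) + ⅕ = -4/25 + ⅕ = 1/25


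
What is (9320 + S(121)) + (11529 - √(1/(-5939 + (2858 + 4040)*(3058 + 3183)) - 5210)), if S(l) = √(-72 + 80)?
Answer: 20849 + 2*√2 - 3*I*√1072581063118251459/43044479 ≈ 20852.0 - 72.18*I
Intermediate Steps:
S(l) = 2*√2 (S(l) = √8 = 2*√2)
(9320 + S(121)) + (11529 - √(1/(-5939 + (2858 + 4040)*(3058 + 3183)) - 5210)) = (9320 + 2*√2) + (11529 - √(1/(-5939 + (2858 + 4040)*(3058 + 3183)) - 5210)) = (9320 + 2*√2) + (11529 - √(1/(-5939 + 6898*6241) - 5210)) = (9320 + 2*√2) + (11529 - √(1/(-5939 + 43050418) - 5210)) = (9320 + 2*√2) + (11529 - √(1/43044479 - 5210)) = (9320 + 2*√2) + (11529 - √(-224261735589/43044479)) = (9320 + 2*√2) + (11529 - 3*I*√1072581063118251459/43044479) = 20849 + 2*√2 - 3*I*√1072581063118251459/43044479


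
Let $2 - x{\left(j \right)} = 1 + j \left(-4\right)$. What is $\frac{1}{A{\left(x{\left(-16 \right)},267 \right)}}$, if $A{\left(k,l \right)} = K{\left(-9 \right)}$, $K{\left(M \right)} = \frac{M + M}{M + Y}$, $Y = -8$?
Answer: $\frac{17}{18} \approx 0.94444$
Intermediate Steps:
$x{\left(j \right)} = 1 + 4 j$ ($x{\left(j \right)} = 2 - \left(1 + j \left(-4\right)\right) = 2 - \left(1 - 4 j\right) = 2 + \left(-1 + 4 j\right) = 1 + 4 j$)
$K{\left(M \right)} = \frac{2 M}{-8 + M}$ ($K{\left(M \right)} = \frac{M + M}{M - 8} = \frac{2 M}{-8 + M}$)
$A{\left(k,l \right)} = \frac{18}{17}$ ($A{\left(k,l \right)} = 2 \left(-9\right) \frac{1}{-8 - 9} = 2 \left(-9\right) \frac{1}{-17} = 2 \left(-9\right) \left(- \frac{1}{17}\right) = \frac{18}{17}$)
$\frac{1}{A{\left(x{\left(-16 \right)},267 \right)}} = \frac{1}{\frac{18}{17}} = \frac{17}{18}$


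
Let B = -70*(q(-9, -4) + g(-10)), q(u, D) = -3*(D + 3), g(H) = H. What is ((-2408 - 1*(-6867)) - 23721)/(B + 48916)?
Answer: -9631/24703 ≈ -0.38987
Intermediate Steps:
q(u, D) = -9 - 3*D (q(u, D) = -3*(3 + D) = -9 - 3*D)
B = 490 (B = -70*((-9 - 3*(-4)) - 10) = -70*((-9 + 12) - 10) = -70*(3 - 10) = -70*(-7) = 490)
((-2408 - 1*(-6867)) - 23721)/(B + 48916) = ((-2408 - 1*(-6867)) - 23721)/(490 + 48916) = ((-2408 + 6867) - 23721)/49406 = (4459 - 23721)*(1/49406) = -19262*1/49406 = -9631/24703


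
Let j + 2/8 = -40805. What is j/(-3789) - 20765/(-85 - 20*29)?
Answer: 28217087/671916 ≈ 41.995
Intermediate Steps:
j = -163221/4 (j = -¼ - 40805 = -163221/4 ≈ -40805.)
j/(-3789) - 20765/(-85 - 20*29) = -163221/4/(-3789) - 20765/(-85 - 20*29) = -163221/4*(-1/3789) - 20765/(-85 - 580) = 54407/5052 - 20765/(-665) = 54407/5052 - 20765*(-1/665) = 54407/5052 + 4153/133 = 28217087/671916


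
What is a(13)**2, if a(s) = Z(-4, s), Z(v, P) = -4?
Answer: 16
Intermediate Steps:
a(s) = -4
a(13)**2 = (-4)**2 = 16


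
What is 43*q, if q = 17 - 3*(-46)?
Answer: 6665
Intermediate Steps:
q = 155 (q = 17 + 138 = 155)
43*q = 43*155 = 6665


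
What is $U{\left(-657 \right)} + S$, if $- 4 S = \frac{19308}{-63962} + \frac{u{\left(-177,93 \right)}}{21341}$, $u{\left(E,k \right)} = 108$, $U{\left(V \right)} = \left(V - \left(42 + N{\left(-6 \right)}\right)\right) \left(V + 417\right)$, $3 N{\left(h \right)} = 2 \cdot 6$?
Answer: $\frac{230305101732273}{1365013042} \approx 1.6872 \cdot 10^{5}$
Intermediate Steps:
$N{\left(h \right)} = 4$ ($N{\left(h \right)} = \frac{2 \cdot 6}{3} = \frac{1}{3} \cdot 12 = 4$)
$U{\left(V \right)} = \left(-46 + V\right) \left(417 + V\right)$ ($U{\left(V \right)} = \left(V - 46\right) \left(V + 417\right) = \left(V - 46\right) \left(417 + V\right) = \left(-46 + V\right) \left(417 + V\right)$)
$S = \frac{101286033}{1365013042}$ ($S = - \frac{\frac{19308}{-63962} + \frac{108}{21341}}{4} = - \frac{19308 \left(- \frac{1}{63962}\right) + 108 \cdot \frac{1}{21341}}{4} = - \frac{- \frac{9654}{31981} + \frac{108}{21341}}{4} = \left(- \frac{1}{4}\right) \left(- \frac{202572066}{682506521}\right) = \frac{101286033}{1365013042} \approx 0.074201$)
$U{\left(-657 \right)} + S = \left(-19182 + \left(-657\right)^{2} + 371 \left(-657\right)\right) + \frac{101286033}{1365013042} = \left(-19182 + 431649 - 243747\right) + \frac{101286033}{1365013042} = 168720 + \frac{101286033}{1365013042} = \frac{230305101732273}{1365013042}$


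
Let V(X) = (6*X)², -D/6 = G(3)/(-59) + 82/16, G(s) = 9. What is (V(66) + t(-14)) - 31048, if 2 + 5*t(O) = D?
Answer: 148398727/1180 ≈ 1.2576e+5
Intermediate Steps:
D = -7041/236 (D = -6*(9/(-59) + 82/16) = -6*(9*(-1/59) + 82*(1/16)) = -6*(-9/59 + 41/8) = -6*2347/472 = -7041/236 ≈ -29.835)
V(X) = 36*X²
t(O) = -7513/1180 (t(O) = -⅖ + (⅕)*(-7041/236) = -⅖ - 7041/1180 = -7513/1180)
(V(66) + t(-14)) - 31048 = (36*66² - 7513/1180) - 31048 = (36*4356 - 7513/1180) - 31048 = (156816 - 7513/1180) - 31048 = 185035367/1180 - 31048 = 148398727/1180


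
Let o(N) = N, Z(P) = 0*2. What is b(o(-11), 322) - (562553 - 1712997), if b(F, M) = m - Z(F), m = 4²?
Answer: 1150460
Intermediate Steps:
Z(P) = 0
m = 16
b(F, M) = 16 (b(F, M) = 16 - 1*0 = 16 + 0 = 16)
b(o(-11), 322) - (562553 - 1712997) = 16 - (562553 - 1712997) = 16 - 1*(-1150444) = 16 + 1150444 = 1150460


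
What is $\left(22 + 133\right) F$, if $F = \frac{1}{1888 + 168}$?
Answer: $\frac{155}{2056} \approx 0.075389$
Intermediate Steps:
$F = \frac{1}{2056} \approx 0.00048638$
$\left(22 + 133\right) F = \left(22 + 133\right) \frac{1}{2056} = 155 \cdot \frac{1}{2056} = \frac{155}{2056}$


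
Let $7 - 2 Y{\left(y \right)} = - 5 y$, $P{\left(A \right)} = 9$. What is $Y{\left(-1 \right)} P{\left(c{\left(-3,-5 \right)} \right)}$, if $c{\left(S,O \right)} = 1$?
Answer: $9$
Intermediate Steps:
$Y{\left(y \right)} = \frac{7}{2} + \frac{5 y}{2}$ ($Y{\left(y \right)} = \frac{7}{2} - \frac{\left(-5\right) y}{2} = \frac{7}{2} + \frac{5 y}{2}$)
$Y{\left(-1 \right)} P{\left(c{\left(-3,-5 \right)} \right)} = \left(\frac{7}{2} + \frac{5}{2} \left(-1\right)\right) 9 = \left(\frac{7}{2} - \frac{5}{2}\right) 9 = 1 \cdot 9 = 9$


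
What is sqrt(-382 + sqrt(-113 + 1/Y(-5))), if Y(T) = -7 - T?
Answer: sqrt(-1528 + 2*I*sqrt(454))/2 ≈ 0.27252 + 19.547*I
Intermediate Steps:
sqrt(-382 + sqrt(-113 + 1/Y(-5))) = sqrt(-382 + sqrt(-113 + 1/(-7 - 1*(-5)))) = sqrt(-382 + sqrt(-113 + 1/(-7 + 5))) = sqrt(-382 + sqrt(-113 + 1/(-2))) = sqrt(-382 + sqrt(-113 - 1/2)) = sqrt(-382 + sqrt(-227/2)) = sqrt(-382 + I*sqrt(454)/2)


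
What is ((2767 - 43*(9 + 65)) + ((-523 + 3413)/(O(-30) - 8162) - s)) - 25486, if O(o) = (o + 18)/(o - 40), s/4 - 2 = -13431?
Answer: 3972821505/142832 ≈ 27815.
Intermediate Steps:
s = -53716 (s = 8 + 4*(-13431) = 8 - 53724 = -53716)
O(o) = (18 + o)/(-40 + o)
((2767 - 43*(9 + 65)) + ((-523 + 3413)/(O(-30) - 8162) - s)) - 25486 = ((2767 - 43*(9 + 65)) + ((-523 + 3413)/((18 - 30)/(-40 - 30) - 8162) - 1*(-53716))) - 25486 = ((2767 - 43*74) + (2890/(-12/(-70) - 8162) + 53716)) - 25486 = ((2767 - 1*3182) + (2890/(-1/70*(-12) - 8162) + 53716)) - 25486 = ((2767 - 3182) + (2890/(6/35 - 8162) + 53716)) - 25486 = (-415 + (2890/(-285664/35) + 53716)) - 25486 = (-415 + (2890*(-35/285664) + 53716)) - 25486 = (-415 + (-50575/142832 + 53716)) - 25486 = (-415 + 7672313137/142832) - 25486 = 7613037857/142832 - 25486 = 3972821505/142832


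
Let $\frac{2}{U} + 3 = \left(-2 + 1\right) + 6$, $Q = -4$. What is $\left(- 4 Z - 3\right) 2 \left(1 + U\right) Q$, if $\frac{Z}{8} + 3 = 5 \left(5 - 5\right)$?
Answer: $-1488$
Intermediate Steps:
$U = 1$ ($U = \frac{2}{-3 + \left(\left(-2 + 1\right) + 6\right)} = \frac{2}{-3 + \left(-1 + 6\right)} = \frac{2}{-3 + 5} = \frac{2}{2} = 2 \cdot \frac{1}{2} = 1$)
$Z = -24$ ($Z = -24 + 8 \cdot 5 \left(5 - 5\right) = -24 + 8 \cdot 5 \cdot 0 = -24 + 8 \cdot 0 = -24 + 0 = -24$)
$\left(- 4 Z - 3\right) 2 \left(1 + U\right) Q = \left(\left(-4\right) \left(-24\right) - 3\right) 2 \left(1 + 1\right) \left(-4\right) = \left(96 - 3\right) 2 \cdot 2 \left(-4\right) = 93 \cdot 2 \left(-8\right) = 186 \left(-8\right) = -1488$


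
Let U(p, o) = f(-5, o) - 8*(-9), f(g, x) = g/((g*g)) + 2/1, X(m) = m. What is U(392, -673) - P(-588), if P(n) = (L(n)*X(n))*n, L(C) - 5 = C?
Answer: 1007844129/5 ≈ 2.0157e+8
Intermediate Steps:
L(C) = 5 + C
P(n) = n**2*(5 + n) (P(n) = ((5 + n)*n)*n = (n*(5 + n))*n = n**2*(5 + n))
f(g, x) = 2 + 1/g (f(g, x) = g/(g**2) + 2*1 = g/g**2 + 2 = 1/g + 2 = 2 + 1/g)
U(p, o) = 369/5 (U(p, o) = (2 + 1/(-5)) - 8*(-9) = (2 - 1/5) + 72 = 9/5 + 72 = 369/5)
U(392, -673) - P(-588) = 369/5 - (-588)**2*(5 - 588) = 369/5 - 345744*(-583) = 369/5 - 1*(-201568752) = 369/5 + 201568752 = 1007844129/5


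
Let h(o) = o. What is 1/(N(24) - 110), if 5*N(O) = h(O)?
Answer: -5/526 ≈ -0.0095057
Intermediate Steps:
N(O) = O/5
1/(N(24) - 110) = 1/((1/5)*24 - 110) = 1/(24/5 - 110) = 1/(-526/5) = -5/526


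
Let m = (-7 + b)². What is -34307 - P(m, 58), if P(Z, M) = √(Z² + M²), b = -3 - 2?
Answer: -34307 - 10*√241 ≈ -34462.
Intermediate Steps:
b = -5
m = 144 (m = (-7 - 5)² = (-12)² = 144)
P(Z, M) = √(M² + Z²)
-34307 - P(m, 58) = -34307 - √(58² + 144²) = -34307 - √(3364 + 20736) = -34307 - √24100 = -34307 - 10*√241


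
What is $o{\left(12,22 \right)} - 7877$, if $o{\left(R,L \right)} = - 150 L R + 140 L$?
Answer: $-44397$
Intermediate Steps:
$o{\left(R,L \right)} = 140 L - 150 L R$ ($o{\left(R,L \right)} = - 150 L R + 140 L = 140 L - 150 L R$)
$o{\left(12,22 \right)} - 7877 = 10 \cdot 22 \left(14 - 180\right) - 7877 = 10 \cdot 22 \left(-166\right) - 7877 = -36520 - 7877 = -44397$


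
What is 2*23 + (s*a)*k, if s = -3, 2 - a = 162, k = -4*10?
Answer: -19154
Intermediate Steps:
k = -40
a = -160 (a = 2 - 1*162 = 2 - 162 = -160)
2*23 + (s*a)*k = 2*23 - 3*(-160)*(-40) = 46 + 480*(-40) = 46 - 19200 = -19154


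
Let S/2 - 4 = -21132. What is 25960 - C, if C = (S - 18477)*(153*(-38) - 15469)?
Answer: -1292554479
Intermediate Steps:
S = -42256 (S = 8 + 2*(-21132) = 8 - 42264 = -42256)
C = 1292580439 (C = (-42256 - 18477)*(153*(-38) - 15469) = -60733*(-5814 - 15469) = -60733*(-21283) = 1292580439)
25960 - C = 25960 - 1*1292580439 = 25960 - 1292580439 = -1292554479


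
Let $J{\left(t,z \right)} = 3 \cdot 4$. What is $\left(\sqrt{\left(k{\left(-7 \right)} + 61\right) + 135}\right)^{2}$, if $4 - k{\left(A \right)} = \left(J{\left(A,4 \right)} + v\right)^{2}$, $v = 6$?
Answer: $-124$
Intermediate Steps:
$J{\left(t,z \right)} = 12$
$k{\left(A \right)} = -320$ ($k{\left(A \right)} = 4 - \left(12 + 6\right)^{2} = 4 - 18^{2} = 4 - 324 = -320$)
$\left(\sqrt{\left(k{\left(-7 \right)} + 61\right) + 135}\right)^{2} = \left(\sqrt{\left(-320 + 61\right) + 135}\right)^{2} = \left(\sqrt{-259 + 135}\right)^{2} = \left(\sqrt{-124}\right)^{2} = \left(2 i \sqrt{31}\right)^{2} = -124$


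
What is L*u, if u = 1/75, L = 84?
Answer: 28/25 ≈ 1.1200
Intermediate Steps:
u = 1/75 ≈ 0.013333
L*u = 84*(1/75) = 28/25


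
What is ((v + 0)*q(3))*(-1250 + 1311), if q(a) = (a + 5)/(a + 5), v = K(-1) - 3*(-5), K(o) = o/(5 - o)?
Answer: 5429/6 ≈ 904.83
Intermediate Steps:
v = 89/6 (v = -1*(-1)/(-5 - 1) - 3*(-5) = -1*(-1)/(-6) + 15 = -1*(-1)*(-⅙) + 15 = -⅙ + 15 = 89/6 ≈ 14.833)
q(a) = 1 (q(a) = (5 + a)/(5 + a) = 1)
((v + 0)*q(3))*(-1250 + 1311) = ((89/6 + 0)*1)*(-1250 + 1311) = ((89/6)*1)*61 = (89/6)*61 = 5429/6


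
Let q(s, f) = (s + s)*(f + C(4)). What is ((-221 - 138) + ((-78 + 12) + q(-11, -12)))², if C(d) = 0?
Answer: 25921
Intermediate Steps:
q(s, f) = 2*f*s (q(s, f) = (s + s)*(f + 0) = (2*s)*f = 2*f*s)
((-221 - 138) + ((-78 + 12) + q(-11, -12)))² = ((-221 - 138) + ((-78 + 12) + 2*(-12)*(-11)))² = (-359 + (-66 + 264))² = (-359 + 198)² = (-161)² = 25921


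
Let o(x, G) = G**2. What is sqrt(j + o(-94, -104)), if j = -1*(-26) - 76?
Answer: sqrt(10766) ≈ 103.76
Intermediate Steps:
j = -50 (j = 26 - 76 = -50)
sqrt(j + o(-94, -104)) = sqrt(-50 + (-104)**2) = sqrt(-50 + 10816) = sqrt(10766)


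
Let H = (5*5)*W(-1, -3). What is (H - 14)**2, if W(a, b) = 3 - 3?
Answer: 196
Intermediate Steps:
W(a, b) = 0
H = 0 (H = (5*5)*0 = 25*0 = 0)
(H - 14)**2 = (0 - 14)**2 = (-14)**2 = 196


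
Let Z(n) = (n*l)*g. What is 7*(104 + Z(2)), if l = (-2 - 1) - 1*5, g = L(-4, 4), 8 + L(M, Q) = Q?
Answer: 1176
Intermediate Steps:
L(M, Q) = -8 + Q
g = -4 (g = -8 + 4 = -4)
l = -8 (l = -3 - 5 = -8)
Z(n) = 32*n (Z(n) = (n*(-8))*(-4) = -8*n*(-4) = 32*n)
7*(104 + Z(2)) = 7*(104 + 32*2) = 7*(104 + 64) = 7*168 = 1176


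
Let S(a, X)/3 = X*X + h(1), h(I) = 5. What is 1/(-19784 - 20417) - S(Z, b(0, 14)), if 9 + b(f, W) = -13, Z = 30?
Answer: -58974868/40201 ≈ -1467.0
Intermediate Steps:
b(f, W) = -22 (b(f, W) = -9 - 13 = -22)
S(a, X) = 15 + 3*X² (S(a, X) = 3*(X*X + 5) = 3*(X² + 5) = 3*(5 + X²) = 15 + 3*X²)
1/(-19784 - 20417) - S(Z, b(0, 14)) = 1/(-19784 - 20417) - (15 + 3*(-22)²) = 1/(-40201) - (15 + 3*484) = -1/40201 - (15 + 1452) = -1/40201 - 1*1467 = -1/40201 - 1467 = -58974868/40201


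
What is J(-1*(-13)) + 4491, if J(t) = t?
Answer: 4504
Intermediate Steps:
J(-1*(-13)) + 4491 = -1*(-13) + 4491 = 13 + 4491 = 4504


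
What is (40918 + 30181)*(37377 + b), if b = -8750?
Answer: 2035351073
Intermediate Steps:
(40918 + 30181)*(37377 + b) = (40918 + 30181)*(37377 - 8750) = 71099*28627 = 2035351073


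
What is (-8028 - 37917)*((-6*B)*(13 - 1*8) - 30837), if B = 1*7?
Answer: 1426454415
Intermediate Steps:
B = 7
(-8028 - 37917)*((-6*B)*(13 - 1*8) - 30837) = (-8028 - 37917)*((-6*7)*(13 - 1*8) - 30837) = -45945*(-42*(13 - 8) - 30837) = -45945*(-42*5 - 30837) = -45945*(-210 - 30837) = -45945*(-31047) = 1426454415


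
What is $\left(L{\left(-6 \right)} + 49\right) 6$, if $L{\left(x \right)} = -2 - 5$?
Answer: $252$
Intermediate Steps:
$L{\left(x \right)} = -7$
$\left(L{\left(-6 \right)} + 49\right) 6 = \left(-7 + 49\right) 6 = 42 \cdot 6 = 252$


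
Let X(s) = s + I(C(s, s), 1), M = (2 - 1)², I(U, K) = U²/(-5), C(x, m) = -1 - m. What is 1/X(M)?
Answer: 5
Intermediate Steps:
I(U, K) = -U²/5 (I(U, K) = U²*(-⅕) = -U²/5)
M = 1 (M = 1² = 1)
X(s) = s - (-1 - s)²/5
1/X(M) = 1/(1 - (1 + 1)²/5) = 1/(1 - ⅕*2²) = 1/(1 - ⅕*4) = 1/(1 - ⅘) = 1/(⅕) = 5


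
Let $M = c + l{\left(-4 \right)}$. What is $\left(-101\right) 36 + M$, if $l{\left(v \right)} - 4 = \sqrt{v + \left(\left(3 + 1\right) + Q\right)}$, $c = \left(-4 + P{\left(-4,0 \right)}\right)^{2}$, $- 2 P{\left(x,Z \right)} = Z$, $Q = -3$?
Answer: $-3616 + i \sqrt{3} \approx -3616.0 + 1.732 i$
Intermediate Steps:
$P{\left(x,Z \right)} = - \frac{Z}{2}$
$c = 16$ ($c = \left(-4 - 0\right)^{2} = \left(-4 + 0\right)^{2} = \left(-4\right)^{2} = 16$)
$l{\left(v \right)} = 4 + \sqrt{1 + v}$ ($l{\left(v \right)} = 4 + \sqrt{v + \left(\left(3 + 1\right) - 3\right)} = 4 + \sqrt{v + \left(4 - 3\right)} = 4 + \sqrt{v + 1} = 4 + \sqrt{1 + v}$)
$M = 20 + i \sqrt{3}$ ($M = 16 + \left(4 + \sqrt{1 - 4}\right) = 16 + \left(4 + \sqrt{-3}\right) = 16 + \left(4 + i \sqrt{3}\right) = 20 + i \sqrt{3} \approx 20.0 + 1.732 i$)
$\left(-101\right) 36 + M = \left(-101\right) 36 + \left(20 + i \sqrt{3}\right) = -3636 + \left(20 + i \sqrt{3}\right) = -3616 + i \sqrt{3}$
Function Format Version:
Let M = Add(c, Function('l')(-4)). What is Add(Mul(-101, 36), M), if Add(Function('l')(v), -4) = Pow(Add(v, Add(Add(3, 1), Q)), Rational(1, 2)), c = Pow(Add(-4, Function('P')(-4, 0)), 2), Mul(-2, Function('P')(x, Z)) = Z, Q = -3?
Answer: Add(-3616, Mul(I, Pow(3, Rational(1, 2)))) ≈ Add(-3616.0, Mul(1.7320, I))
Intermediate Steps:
Function('P')(x, Z) = Mul(Rational(-1, 2), Z)
c = 16 (c = Pow(Add(-4, Mul(Rational(-1, 2), 0)), 2) = Pow(Add(-4, 0), 2) = Pow(-4, 2) = 16)
Function('l')(v) = Add(4, Pow(Add(1, v), Rational(1, 2))) (Function('l')(v) = Add(4, Pow(Add(v, Add(Add(3, 1), -3)), Rational(1, 2))) = Add(4, Pow(Add(v, Add(4, -3)), Rational(1, 2))) = Add(4, Pow(Add(v, 1), Rational(1, 2))) = Add(4, Pow(Add(1, v), Rational(1, 2))))
M = Add(20, Mul(I, Pow(3, Rational(1, 2)))) (M = Add(16, Add(4, Pow(Add(1, -4), Rational(1, 2)))) = Add(16, Add(4, Pow(-3, Rational(1, 2)))) = Add(16, Add(4, Mul(I, Pow(3, Rational(1, 2))))) = Add(20, Mul(I, Pow(3, Rational(1, 2)))) ≈ Add(20.000, Mul(1.7320, I)))
Add(Mul(-101, 36), M) = Add(Mul(-101, 36), Add(20, Mul(I, Pow(3, Rational(1, 2))))) = Add(-3636, Add(20, Mul(I, Pow(3, Rational(1, 2))))) = Add(-3616, Mul(I, Pow(3, Rational(1, 2))))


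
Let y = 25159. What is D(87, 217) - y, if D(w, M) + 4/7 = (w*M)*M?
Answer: 28501084/7 ≈ 4.0716e+6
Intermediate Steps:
D(w, M) = -4/7 + w*M**2 (D(w, M) = -4/7 + (w*M)*M = -4/7 + (M*w)*M = -4/7 + w*M**2)
D(87, 217) - y = (-4/7 + 87*217**2) - 1*25159 = (-4/7 + 87*47089) - 25159 = (-4/7 + 4096743) - 25159 = 28677197/7 - 25159 = 28501084/7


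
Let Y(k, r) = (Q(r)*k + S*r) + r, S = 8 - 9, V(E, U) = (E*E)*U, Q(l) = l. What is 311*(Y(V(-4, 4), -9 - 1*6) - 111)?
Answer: -333081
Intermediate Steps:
V(E, U) = U*E² (V(E, U) = E²*U = U*E²)
S = -1
Y(k, r) = k*r (Y(k, r) = (r*k - r) + r = (k*r - r) + r = (-r + k*r) + r = k*r)
311*(Y(V(-4, 4), -9 - 1*6) - 111) = 311*((4*(-4)²)*(-9 - 1*6) - 111) = 311*((4*16)*(-9 - 6) - 111) = 311*(64*(-15) - 111) = 311*(-960 - 111) = 311*(-1071) = -333081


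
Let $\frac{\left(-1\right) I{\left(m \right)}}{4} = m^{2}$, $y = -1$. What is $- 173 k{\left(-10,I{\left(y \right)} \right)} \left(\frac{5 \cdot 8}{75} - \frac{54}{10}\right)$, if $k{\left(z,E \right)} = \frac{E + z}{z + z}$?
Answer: $\frac{88403}{150} \approx 589.35$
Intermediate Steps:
$I{\left(m \right)} = - 4 m^{2}$
$k{\left(z,E \right)} = \frac{E + z}{2 z}$
$- 173 k{\left(-10,I{\left(y \right)} \right)} \left(\frac{5 \cdot 8}{75} - \frac{54}{10}\right) = - 173 \frac{- 4 \left(-1\right)^{2} - 10}{2 \left(-10\right)} \left(\frac{5 \cdot 8}{75} - \frac{54}{10}\right) = - 173 \cdot \frac{1}{2} \left(- \frac{1}{10}\right) \left(\left(-4\right) 1 - 10\right) \left(40 \cdot \frac{1}{75} - \frac{27}{5}\right) = - 173 \cdot \frac{1}{2} \left(- \frac{1}{10}\right) \left(-4 - 10\right) \left(\frac{8}{15} - \frac{27}{5}\right) = - 173 \cdot \frac{1}{2} \left(- \frac{1}{10}\right) \left(-14\right) \left(- \frac{73}{15}\right) = \left(-173\right) \frac{7}{10} \left(- \frac{73}{15}\right) = \left(- \frac{1211}{10}\right) \left(- \frac{73}{15}\right) = \frac{88403}{150}$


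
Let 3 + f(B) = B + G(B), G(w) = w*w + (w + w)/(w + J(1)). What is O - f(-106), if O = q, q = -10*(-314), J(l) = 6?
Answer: -199728/25 ≈ -7989.1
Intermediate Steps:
q = 3140
O = 3140
G(w) = w² + 2*w/(6 + w) (G(w) = w*w + (w + w)/(w + 6) = w² + (2*w)/(6 + w) = w² + 2*w/(6 + w))
f(B) = -3 + B + B*(2 + B² + 6*B)/(6 + B) (f(B) = -3 + (B + B*(2 + B² + 6*B)/(6 + B)) = -3 + B + B*(2 + B² + 6*B)/(6 + B))
O - f(-106) = 3140 - (-18 + (-106)³ + 5*(-106) + 7*(-106)²)/(6 - 106) = 3140 - (-18 - 1191016 - 530 + 7*11236)/(-100) = 3140 - (-1)*(-18 - 1191016 - 530 + 78652)/100 = 3140 - (-1)*(-1112912)/100 = 3140 - 1*278228/25 = 3140 - 278228/25 = -199728/25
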